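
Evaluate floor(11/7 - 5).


11/7 = 1.5714
1.5714 - 5 = -3.4286
floor(-3.4286) = -4

-4


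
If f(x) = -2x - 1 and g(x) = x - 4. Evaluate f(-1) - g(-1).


f(-1) = 1
g(-1) = -5
Difference = 6

6


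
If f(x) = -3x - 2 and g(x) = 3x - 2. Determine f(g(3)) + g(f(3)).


f(g(3)) = -23
g(f(3)) = -35
Sum = -58

-58


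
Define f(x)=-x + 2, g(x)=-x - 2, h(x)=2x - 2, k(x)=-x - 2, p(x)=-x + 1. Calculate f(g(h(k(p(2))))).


p(2) = -1
k(-1) = -1
h(-1) = -4
g(-4) = 2
f(2) = 0

0


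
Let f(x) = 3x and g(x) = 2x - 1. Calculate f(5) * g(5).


f(5) = 15
g(5) = 9
Product = 135

135


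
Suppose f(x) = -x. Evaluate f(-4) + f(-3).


f(-4) = 4
f(-3) = 3
Sum = 7

7


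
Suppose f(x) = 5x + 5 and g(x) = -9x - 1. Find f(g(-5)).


g(-5) = 44
f(44) = 225

225


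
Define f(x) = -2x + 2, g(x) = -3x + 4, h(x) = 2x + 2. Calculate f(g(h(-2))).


-18


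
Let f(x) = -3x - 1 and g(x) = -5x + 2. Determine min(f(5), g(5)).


f(5) = -16
g(5) = -23
min = -23

-23


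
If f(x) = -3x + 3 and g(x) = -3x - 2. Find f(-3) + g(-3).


f(-3) = 12
g(-3) = 7
Sum = 19

19


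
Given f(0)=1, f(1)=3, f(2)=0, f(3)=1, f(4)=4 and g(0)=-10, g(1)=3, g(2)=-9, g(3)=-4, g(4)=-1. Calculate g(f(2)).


f(2) = 0
g(0) = -10

-10


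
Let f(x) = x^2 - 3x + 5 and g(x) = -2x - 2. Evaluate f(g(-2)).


g(-2) = 2
f(2) = 1*(2)^2 - 3*(2) + 5 = 3

3


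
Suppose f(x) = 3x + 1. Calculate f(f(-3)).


f(-3) = -8
f(-8) = -23

-23


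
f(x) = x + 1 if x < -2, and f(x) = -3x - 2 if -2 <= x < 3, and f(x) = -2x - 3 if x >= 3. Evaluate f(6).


6 satisfies x >= 3
f(6) = -15

-15


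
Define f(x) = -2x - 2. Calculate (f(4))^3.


-1000


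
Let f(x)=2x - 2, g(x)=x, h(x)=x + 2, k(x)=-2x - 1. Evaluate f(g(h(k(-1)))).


k(-1) = 1
h(1) = 3
g(3) = 3
f(3) = 4

4


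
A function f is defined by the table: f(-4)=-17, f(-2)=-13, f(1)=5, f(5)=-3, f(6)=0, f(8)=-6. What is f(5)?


Reading from the table at x = 5

-3


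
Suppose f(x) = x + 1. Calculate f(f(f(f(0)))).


f(0) = 1
f(1) = 2
f(2) = 3
f(3) = 4

4


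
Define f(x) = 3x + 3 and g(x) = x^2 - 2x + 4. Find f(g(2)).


g(2) = 4
f(4) = 15

15


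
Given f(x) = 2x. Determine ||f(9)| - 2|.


f(9) = 18
|18| = 18
|18 - 2| = 16

16


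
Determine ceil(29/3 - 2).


8


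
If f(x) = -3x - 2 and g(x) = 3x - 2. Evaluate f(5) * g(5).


-221


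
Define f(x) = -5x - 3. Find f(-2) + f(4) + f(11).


f(-2) = 7
f(4) = -23
f(11) = -58
Sum = -74

-74


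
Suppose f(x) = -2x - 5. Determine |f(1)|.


f(1) = -7
|-7| = 7

7


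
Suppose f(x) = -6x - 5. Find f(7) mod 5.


3


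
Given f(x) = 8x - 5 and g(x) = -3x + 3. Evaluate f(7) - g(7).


f(7) = 51
g(7) = -18
Difference = 69

69


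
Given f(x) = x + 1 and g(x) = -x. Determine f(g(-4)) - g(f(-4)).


f(g(-4)) = 5
g(f(-4)) = 3
Difference = 2

2


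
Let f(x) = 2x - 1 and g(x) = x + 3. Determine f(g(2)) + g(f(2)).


f(g(2)) = 9
g(f(2)) = 6
Sum = 15

15


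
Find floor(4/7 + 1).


4/7 = 0.5714
0.5714 + 1 = 1.5714
floor(1.5714) = 1

1


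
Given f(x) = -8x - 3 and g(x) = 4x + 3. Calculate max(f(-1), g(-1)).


f(-1) = 5
g(-1) = -1
max = 5

5


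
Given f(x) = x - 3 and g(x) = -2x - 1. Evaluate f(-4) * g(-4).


-49


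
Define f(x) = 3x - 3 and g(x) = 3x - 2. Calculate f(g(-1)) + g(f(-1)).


-38


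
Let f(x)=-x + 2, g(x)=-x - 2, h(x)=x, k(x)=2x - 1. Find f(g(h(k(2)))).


k(2) = 3
h(3) = 3
g(3) = -5
f(-5) = 7

7


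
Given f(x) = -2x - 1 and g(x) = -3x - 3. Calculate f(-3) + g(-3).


f(-3) = 5
g(-3) = 6
Sum = 11

11


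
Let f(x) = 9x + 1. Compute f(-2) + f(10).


f(-2) = -17
f(10) = 91
Sum = 74

74


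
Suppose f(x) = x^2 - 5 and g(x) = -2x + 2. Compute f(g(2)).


g(2) = -2
f(-2) = 1*(-2)^2 - 5 = -1

-1


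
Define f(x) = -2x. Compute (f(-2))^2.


f(-2) = 4
(4)^2 = 16

16


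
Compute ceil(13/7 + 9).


13/7 = 1.8571
1.8571 + 9 = 10.8571
ceil(10.8571) = 11

11


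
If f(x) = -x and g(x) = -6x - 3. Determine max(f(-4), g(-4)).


f(-4) = 4
g(-4) = 21
max = 21

21


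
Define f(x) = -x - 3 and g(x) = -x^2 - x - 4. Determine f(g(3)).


g(3) = -16
f(-16) = 13

13


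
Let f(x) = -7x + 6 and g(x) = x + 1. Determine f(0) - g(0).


5


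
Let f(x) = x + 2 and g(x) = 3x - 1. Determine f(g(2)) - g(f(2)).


-4


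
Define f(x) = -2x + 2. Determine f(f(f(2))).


f(2) = -2
f(-2) = 6
f(6) = -10

-10


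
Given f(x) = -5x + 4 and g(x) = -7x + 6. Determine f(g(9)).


g(9) = -57
f(-57) = 289

289


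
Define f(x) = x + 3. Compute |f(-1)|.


f(-1) = 2
|2| = 2

2


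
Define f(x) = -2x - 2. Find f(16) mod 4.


f(16) = -34
-34 mod 4 = 2

2


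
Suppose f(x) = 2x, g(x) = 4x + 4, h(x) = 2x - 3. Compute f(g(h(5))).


h(5) = 7
g(7) = 32
f(32) = 64

64


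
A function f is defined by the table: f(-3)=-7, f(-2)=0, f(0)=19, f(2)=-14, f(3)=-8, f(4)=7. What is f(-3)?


Reading from the table at x = -3

-7


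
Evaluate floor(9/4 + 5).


7


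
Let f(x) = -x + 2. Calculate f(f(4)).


4


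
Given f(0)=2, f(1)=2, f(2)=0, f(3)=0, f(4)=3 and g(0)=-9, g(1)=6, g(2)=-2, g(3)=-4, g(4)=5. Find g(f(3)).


-9


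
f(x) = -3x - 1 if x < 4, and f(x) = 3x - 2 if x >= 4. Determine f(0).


0 satisfies x < 4
f(0) = -1

-1


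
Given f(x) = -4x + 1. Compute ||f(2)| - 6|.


f(2) = -7
|-7| = 7
|7 - 6| = 1

1


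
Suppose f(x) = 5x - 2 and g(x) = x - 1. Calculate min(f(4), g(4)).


f(4) = 18
g(4) = 3
min = 3

3


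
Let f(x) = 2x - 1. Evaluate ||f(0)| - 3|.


2


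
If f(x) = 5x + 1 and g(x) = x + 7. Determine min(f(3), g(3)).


f(3) = 16
g(3) = 10
min = 10

10


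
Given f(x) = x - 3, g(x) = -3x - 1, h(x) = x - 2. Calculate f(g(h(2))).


h(2) = 0
g(0) = -1
f(-1) = -4

-4


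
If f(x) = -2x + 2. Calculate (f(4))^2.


36


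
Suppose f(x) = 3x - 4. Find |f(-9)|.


31


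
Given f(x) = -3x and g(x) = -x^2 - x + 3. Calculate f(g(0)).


g(0) = 3
f(3) = -9

-9


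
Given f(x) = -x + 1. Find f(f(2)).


f(2) = -1
f(-1) = 2

2


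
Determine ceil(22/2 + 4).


22/2 = 11
11 + 4 = 15
ceil(15) = 15

15


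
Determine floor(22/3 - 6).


22/3 = 7.3333
7.3333 - 6 = 1.3333
floor(1.3333) = 1

1


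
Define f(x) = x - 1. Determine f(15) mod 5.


f(15) = 14
14 mod 5 = 4

4


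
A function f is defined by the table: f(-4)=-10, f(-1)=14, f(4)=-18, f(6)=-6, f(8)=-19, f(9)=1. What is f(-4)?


Reading from the table at x = -4

-10


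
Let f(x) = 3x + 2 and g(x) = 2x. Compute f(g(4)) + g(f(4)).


f(g(4)) = 26
g(f(4)) = 28
Sum = 54

54


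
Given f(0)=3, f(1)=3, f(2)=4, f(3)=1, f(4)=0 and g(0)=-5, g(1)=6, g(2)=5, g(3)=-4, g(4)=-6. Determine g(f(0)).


f(0) = 3
g(3) = -4

-4


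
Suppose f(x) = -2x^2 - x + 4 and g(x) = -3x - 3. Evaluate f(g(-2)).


-17


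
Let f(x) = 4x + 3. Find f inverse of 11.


Solve 4x + 3 = 11
x = (11 - 3) / 4 = 2

2


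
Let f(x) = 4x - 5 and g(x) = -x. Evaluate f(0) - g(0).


f(0) = -5
g(0) = 0
Difference = -5

-5


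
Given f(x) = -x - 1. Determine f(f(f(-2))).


f(-2) = 1
f(1) = -2
f(-2) = 1

1


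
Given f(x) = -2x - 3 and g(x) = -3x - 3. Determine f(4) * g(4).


f(4) = -11
g(4) = -15
Product = 165

165


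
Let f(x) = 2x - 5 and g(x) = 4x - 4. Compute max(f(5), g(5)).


f(5) = 5
g(5) = 16
max = 16

16


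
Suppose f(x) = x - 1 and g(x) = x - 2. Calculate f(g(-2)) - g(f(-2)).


f(g(-2)) = -5
g(f(-2)) = -5
Difference = 0

0


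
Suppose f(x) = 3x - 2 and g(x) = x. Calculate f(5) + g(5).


f(5) = 13
g(5) = 5
Sum = 18

18


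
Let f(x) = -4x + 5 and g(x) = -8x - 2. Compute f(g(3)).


g(3) = -26
f(-26) = 109

109


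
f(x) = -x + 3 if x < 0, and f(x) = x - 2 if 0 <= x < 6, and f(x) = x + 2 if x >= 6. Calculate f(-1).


-1 satisfies x < 0
f(-1) = 4

4


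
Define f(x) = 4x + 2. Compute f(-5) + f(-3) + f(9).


f(-5) = -18
f(-3) = -10
f(9) = 38
Sum = 10

10


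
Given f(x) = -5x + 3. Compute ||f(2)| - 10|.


f(2) = -7
|-7| = 7
|7 - 10| = 3

3


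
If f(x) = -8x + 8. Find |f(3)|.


f(3) = -16
|-16| = 16

16


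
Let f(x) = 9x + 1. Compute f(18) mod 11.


f(18) = 163
163 mod 11 = 9

9


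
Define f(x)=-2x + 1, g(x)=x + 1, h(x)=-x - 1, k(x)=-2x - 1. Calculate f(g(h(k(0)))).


-1


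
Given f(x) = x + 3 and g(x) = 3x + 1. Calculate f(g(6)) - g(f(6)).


-6


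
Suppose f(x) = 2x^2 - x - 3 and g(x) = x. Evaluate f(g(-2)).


g(-2) = -2
f(-2) = 2*(-2)^2 - 1*(-2) - 3 = 7

7


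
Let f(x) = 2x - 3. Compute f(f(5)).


f(5) = 7
f(7) = 11

11


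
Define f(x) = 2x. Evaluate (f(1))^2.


f(1) = 2
(2)^2 = 4

4


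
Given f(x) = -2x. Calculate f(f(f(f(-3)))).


f(-3) = 6
f(6) = -12
f(-12) = 24
f(24) = -48

-48


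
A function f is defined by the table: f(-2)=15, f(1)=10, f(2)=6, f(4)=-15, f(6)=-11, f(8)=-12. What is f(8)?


Reading from the table at x = 8

-12


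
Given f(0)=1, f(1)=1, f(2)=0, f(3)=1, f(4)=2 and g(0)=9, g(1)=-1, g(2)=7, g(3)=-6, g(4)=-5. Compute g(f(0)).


f(0) = 1
g(1) = -1

-1


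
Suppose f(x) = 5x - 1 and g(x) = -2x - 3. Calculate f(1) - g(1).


f(1) = 4
g(1) = -5
Difference = 9

9


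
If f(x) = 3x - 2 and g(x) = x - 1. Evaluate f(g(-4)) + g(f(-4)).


f(g(-4)) = -17
g(f(-4)) = -15
Sum = -32

-32


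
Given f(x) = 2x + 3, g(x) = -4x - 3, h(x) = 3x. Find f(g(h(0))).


-3


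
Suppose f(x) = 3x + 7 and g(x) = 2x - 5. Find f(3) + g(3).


17


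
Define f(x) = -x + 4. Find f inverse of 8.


Solve -x + 4 = 8
x = (8 - 4) / (-1) = -4

-4


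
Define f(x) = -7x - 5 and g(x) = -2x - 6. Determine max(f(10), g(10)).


f(10) = -75
g(10) = -26
max = -26

-26


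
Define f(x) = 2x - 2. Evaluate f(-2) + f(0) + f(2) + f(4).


f(-2) = -6
f(0) = -2
f(2) = 2
f(4) = 6
Sum = 0

0


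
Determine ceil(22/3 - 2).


22/3 = 7.3333
7.3333 - 2 = 5.3333
ceil(5.3333) = 6

6


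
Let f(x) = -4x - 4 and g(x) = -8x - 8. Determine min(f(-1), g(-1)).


f(-1) = 0
g(-1) = 0
min = 0

0


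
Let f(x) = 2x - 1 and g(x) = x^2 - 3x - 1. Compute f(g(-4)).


g(-4) = 27
f(27) = 53

53


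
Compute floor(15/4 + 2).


15/4 = 3.75
3.75 + 2 = 5.75
floor(5.75) = 5

5


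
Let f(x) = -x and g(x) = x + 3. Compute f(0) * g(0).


f(0) = 0
g(0) = 3
Product = 0

0


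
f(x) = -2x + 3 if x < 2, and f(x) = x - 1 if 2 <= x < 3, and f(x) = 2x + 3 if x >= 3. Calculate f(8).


8 satisfies x >= 3
f(8) = 19

19


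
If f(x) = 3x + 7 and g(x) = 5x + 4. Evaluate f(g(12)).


g(12) = 64
f(64) = 199

199


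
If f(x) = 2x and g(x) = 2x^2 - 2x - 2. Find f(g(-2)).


g(-2) = 10
f(10) = 20

20


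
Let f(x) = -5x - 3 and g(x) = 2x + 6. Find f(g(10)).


g(10) = 26
f(26) = -133

-133


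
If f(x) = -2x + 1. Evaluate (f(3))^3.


f(3) = -5
(-5)^3 = -125

-125


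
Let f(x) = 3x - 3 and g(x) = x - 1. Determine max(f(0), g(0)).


f(0) = -3
g(0) = -1
max = -1

-1


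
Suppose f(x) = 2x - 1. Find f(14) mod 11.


f(14) = 27
27 mod 11 = 5

5


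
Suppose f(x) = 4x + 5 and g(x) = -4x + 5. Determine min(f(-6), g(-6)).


f(-6) = -19
g(-6) = 29
min = -19

-19


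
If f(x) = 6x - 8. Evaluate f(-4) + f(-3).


f(-4) = -32
f(-3) = -26
Sum = -58

-58


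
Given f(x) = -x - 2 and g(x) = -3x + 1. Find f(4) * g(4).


f(4) = -6
g(4) = -11
Product = 66

66


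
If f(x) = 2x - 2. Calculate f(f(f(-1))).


f(-1) = -4
f(-4) = -10
f(-10) = -22

-22


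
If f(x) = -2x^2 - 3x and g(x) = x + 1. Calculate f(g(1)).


g(1) = 2
f(2) = (-2)*(2)^2 - 3*(2) = -14

-14


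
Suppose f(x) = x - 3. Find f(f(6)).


f(6) = 3
f(3) = 0

0


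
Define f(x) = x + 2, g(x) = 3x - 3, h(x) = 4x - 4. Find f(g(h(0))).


h(0) = -4
g(-4) = -15
f(-15) = -13

-13


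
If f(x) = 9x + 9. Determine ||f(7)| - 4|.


68


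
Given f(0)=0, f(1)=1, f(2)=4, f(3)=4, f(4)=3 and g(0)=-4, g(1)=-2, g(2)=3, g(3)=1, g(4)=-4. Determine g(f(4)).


f(4) = 3
g(3) = 1

1


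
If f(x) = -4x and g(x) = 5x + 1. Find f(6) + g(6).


f(6) = -24
g(6) = 31
Sum = 7

7


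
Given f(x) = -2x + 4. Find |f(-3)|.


f(-3) = 10
|10| = 10

10


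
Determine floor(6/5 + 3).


6/5 = 1.2
1.2 + 3 = 4.2
floor(4.2) = 4

4


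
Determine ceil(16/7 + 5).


16/7 = 2.2857
2.2857 + 5 = 7.2857
ceil(7.2857) = 8

8


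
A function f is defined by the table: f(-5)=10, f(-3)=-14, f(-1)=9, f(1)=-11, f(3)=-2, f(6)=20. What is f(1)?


Reading from the table at x = 1

-11


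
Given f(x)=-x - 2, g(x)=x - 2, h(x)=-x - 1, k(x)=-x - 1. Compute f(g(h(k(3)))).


-3


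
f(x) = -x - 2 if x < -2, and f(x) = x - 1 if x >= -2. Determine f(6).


5


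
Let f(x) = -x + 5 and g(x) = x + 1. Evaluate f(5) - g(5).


f(5) = 0
g(5) = 6
Difference = -6

-6


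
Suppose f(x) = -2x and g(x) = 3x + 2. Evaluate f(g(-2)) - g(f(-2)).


f(g(-2)) = 8
g(f(-2)) = 14
Difference = -6

-6


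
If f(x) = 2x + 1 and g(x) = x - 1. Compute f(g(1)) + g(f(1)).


f(g(1)) = 1
g(f(1)) = 2
Sum = 3

3


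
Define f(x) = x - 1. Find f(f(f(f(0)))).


f(0) = -1
f(-1) = -2
f(-2) = -3
f(-3) = -4

-4


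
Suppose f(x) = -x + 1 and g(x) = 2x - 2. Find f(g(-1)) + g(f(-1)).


f(g(-1)) = 5
g(f(-1)) = 2
Sum = 7

7


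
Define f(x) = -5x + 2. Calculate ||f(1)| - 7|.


f(1) = -3
|-3| = 3
|3 - 7| = 4

4


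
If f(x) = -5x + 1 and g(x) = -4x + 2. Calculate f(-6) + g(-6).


f(-6) = 31
g(-6) = 26
Sum = 57

57


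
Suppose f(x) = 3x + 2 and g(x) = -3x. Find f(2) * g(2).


f(2) = 8
g(2) = -6
Product = -48

-48


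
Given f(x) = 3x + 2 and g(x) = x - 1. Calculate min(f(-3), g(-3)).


f(-3) = -7
g(-3) = -4
min = -7

-7


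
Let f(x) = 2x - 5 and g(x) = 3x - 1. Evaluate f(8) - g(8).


f(8) = 11
g(8) = 23
Difference = -12

-12


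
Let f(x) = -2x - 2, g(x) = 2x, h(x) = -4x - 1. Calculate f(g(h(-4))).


-62


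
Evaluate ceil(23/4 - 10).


-4


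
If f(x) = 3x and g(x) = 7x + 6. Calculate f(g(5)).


g(5) = 41
f(41) = 123

123


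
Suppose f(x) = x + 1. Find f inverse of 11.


Solve x + 1 = 11
x = (11 - 1) / 1 = 10

10


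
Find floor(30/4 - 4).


30/4 = 7.5
7.5 - 4 = 3.5
floor(3.5) = 3

3


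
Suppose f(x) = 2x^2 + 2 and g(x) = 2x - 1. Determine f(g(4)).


g(4) = 7
f(7) = 2*(7)^2 + 2 = 100

100


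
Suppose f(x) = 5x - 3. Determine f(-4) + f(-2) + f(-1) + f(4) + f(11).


f(-4) = -23
f(-2) = -13
f(-1) = -8
f(4) = 17
f(11) = 52
Sum = 25

25


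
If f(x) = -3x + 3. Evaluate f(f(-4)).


f(-4) = 15
f(15) = -42

-42


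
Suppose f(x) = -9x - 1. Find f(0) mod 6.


f(0) = -1
-1 mod 6 = 5

5


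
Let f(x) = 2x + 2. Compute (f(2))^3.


f(2) = 6
(6)^3 = 216

216


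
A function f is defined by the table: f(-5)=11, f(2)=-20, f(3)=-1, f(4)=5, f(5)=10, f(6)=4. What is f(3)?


Reading from the table at x = 3

-1


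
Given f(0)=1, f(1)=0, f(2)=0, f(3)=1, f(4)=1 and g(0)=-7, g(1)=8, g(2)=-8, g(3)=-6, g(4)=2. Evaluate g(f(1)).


f(1) = 0
g(0) = -7

-7


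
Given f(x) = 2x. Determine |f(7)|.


f(7) = 14
|14| = 14

14


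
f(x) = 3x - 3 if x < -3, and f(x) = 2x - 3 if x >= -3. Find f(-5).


-5 satisfies x < -3
f(-5) = -18

-18


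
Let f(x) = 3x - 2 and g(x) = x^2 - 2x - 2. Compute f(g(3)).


g(3) = 1
f(1) = 1

1


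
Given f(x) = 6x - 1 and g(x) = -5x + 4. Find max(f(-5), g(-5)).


29


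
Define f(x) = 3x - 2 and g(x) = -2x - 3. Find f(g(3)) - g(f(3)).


f(g(3)) = -29
g(f(3)) = -17
Difference = -12

-12


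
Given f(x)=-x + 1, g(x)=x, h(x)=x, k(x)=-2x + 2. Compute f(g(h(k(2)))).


k(2) = -2
h(-2) = -2
g(-2) = -2
f(-2) = 3

3


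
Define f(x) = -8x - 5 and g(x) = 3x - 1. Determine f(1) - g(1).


f(1) = -13
g(1) = 2
Difference = -15

-15


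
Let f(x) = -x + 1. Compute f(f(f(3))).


f(3) = -2
f(-2) = 3
f(3) = -2

-2


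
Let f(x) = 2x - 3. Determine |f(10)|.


f(10) = 17
|17| = 17

17


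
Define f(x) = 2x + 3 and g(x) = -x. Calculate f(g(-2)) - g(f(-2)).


f(g(-2)) = 7
g(f(-2)) = 1
Difference = 6

6


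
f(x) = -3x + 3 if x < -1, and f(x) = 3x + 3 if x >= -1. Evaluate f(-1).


-1 satisfies x >= -1
f(-1) = 0

0


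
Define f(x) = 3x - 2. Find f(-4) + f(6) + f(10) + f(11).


f(-4) = -14
f(6) = 16
f(10) = 28
f(11) = 31
Sum = 61

61


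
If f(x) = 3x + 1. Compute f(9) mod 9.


1


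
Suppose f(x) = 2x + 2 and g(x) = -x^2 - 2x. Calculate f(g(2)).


g(2) = -8
f(-8) = -14

-14


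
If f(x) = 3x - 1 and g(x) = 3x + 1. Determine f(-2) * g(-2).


f(-2) = -7
g(-2) = -5
Product = 35

35


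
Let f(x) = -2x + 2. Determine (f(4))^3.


f(4) = -6
(-6)^3 = -216

-216


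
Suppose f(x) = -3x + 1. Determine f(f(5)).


f(5) = -14
f(-14) = 43

43


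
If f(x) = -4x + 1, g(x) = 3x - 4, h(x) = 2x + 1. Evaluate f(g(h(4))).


h(4) = 9
g(9) = 23
f(23) = -91

-91


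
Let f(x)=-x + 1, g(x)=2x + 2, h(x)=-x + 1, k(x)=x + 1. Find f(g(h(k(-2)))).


k(-2) = -1
h(-1) = 2
g(2) = 6
f(6) = -5

-5


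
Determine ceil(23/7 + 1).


23/7 = 3.2857
3.2857 + 1 = 4.2857
ceil(4.2857) = 5

5


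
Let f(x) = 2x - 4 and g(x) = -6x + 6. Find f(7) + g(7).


f(7) = 10
g(7) = -36
Sum = -26

-26


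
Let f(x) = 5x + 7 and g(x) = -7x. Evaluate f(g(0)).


g(0) = 0
f(0) = 7

7


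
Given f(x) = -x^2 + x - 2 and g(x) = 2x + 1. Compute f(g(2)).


g(2) = 5
f(5) = (-1)*(5)^2 + 1*(5) - 2 = -22

-22


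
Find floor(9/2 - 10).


-6


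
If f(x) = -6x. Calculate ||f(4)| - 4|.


f(4) = -24
|-24| = 24
|24 - 4| = 20

20


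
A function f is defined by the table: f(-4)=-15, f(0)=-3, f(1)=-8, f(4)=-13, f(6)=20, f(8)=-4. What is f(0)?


Reading from the table at x = 0

-3


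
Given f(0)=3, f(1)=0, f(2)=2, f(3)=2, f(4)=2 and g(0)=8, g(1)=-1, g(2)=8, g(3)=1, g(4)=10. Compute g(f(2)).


f(2) = 2
g(2) = 8

8


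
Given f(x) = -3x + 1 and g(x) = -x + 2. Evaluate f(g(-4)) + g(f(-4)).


f(g(-4)) = -17
g(f(-4)) = -11
Sum = -28

-28


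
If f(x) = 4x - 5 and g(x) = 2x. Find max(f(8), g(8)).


27


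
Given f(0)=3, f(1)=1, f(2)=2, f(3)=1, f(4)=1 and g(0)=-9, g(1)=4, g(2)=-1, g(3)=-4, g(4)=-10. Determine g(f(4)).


f(4) = 1
g(1) = 4

4


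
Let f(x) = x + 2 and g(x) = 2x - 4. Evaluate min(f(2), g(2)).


f(2) = 4
g(2) = 0
min = 0

0


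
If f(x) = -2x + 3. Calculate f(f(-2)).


f(-2) = 7
f(7) = -11

-11


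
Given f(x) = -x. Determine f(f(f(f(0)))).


f(0) = 0
f(0) = 0
f(0) = 0
f(0) = 0

0


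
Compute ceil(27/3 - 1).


8


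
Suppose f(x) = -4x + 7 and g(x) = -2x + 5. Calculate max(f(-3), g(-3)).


19


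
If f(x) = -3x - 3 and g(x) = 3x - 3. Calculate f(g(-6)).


g(-6) = -21
f(-21) = 60

60


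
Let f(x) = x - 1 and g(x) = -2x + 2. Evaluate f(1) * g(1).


f(1) = 0
g(1) = 0
Product = 0

0


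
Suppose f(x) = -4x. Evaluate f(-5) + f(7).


f(-5) = 20
f(7) = -28
Sum = -8

-8


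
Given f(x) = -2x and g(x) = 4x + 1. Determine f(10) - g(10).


f(10) = -20
g(10) = 41
Difference = -61

-61


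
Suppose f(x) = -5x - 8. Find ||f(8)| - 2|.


f(8) = -48
|-48| = 48
|48 - 2| = 46

46


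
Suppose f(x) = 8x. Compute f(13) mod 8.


f(13) = 104
104 mod 8 = 0

0


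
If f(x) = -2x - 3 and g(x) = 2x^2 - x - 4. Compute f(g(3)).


g(3) = 11
f(11) = -25

-25


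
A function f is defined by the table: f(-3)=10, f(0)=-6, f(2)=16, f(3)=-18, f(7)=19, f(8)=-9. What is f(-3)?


Reading from the table at x = -3

10


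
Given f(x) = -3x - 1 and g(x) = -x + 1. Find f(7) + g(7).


-28


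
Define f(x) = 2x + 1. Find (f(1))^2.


f(1) = 3
(3)^2 = 9

9


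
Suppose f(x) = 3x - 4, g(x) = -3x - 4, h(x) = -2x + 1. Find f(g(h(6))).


h(6) = -11
g(-11) = 29
f(29) = 83

83


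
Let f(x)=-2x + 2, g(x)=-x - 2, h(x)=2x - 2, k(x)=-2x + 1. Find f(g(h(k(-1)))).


k(-1) = 3
h(3) = 4
g(4) = -6
f(-6) = 14

14


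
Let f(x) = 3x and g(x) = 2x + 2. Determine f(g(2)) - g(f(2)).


f(g(2)) = 18
g(f(2)) = 14
Difference = 4

4


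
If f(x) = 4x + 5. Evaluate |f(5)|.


25


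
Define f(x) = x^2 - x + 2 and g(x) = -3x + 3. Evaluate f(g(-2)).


g(-2) = 9
f(9) = 1*(9)^2 - 1*(9) + 2 = 74

74


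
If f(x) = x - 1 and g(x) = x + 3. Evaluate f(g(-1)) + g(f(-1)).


f(g(-1)) = 1
g(f(-1)) = 1
Sum = 2

2


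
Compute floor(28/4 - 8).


28/4 = 7
7 - 8 = -1
floor(-1) = -1

-1


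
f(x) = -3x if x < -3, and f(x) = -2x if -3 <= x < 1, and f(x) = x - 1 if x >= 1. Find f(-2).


-2 satisfies -3 <= x < 1
f(-2) = 4

4


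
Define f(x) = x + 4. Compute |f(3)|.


f(3) = 7
|7| = 7

7


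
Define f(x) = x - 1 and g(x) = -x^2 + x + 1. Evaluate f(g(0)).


g(0) = 1
f(1) = 0

0


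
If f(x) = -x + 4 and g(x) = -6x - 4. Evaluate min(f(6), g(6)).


f(6) = -2
g(6) = -40
min = -40

-40


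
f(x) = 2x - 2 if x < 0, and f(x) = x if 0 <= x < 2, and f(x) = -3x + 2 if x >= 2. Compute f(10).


10 satisfies x >= 2
f(10) = -28

-28


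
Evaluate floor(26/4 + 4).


26/4 = 6.5
6.5 + 4 = 10.5
floor(10.5) = 10

10


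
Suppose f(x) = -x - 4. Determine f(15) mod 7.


f(15) = -19
-19 mod 7 = 2

2


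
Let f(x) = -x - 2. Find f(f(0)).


0


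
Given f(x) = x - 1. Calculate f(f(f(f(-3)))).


f(-3) = -4
f(-4) = -5
f(-5) = -6
f(-6) = -7

-7


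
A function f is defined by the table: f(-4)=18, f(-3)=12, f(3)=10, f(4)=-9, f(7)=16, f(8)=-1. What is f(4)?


Reading from the table at x = 4

-9


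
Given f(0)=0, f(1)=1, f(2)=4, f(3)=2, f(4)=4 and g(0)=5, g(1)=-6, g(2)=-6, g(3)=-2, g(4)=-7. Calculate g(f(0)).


f(0) = 0
g(0) = 5

5


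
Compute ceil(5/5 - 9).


5/5 = 1
1 - 9 = -8
ceil(-8) = -8

-8


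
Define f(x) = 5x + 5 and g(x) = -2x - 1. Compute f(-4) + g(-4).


f(-4) = -15
g(-4) = 7
Sum = -8

-8


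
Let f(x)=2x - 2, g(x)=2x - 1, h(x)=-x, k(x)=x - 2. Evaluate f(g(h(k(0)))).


4


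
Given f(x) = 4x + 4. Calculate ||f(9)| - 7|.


f(9) = 40
|40| = 40
|40 - 7| = 33

33


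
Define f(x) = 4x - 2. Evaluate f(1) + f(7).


f(1) = 2
f(7) = 26
Sum = 28

28


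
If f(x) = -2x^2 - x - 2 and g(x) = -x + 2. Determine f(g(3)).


g(3) = -1
f(-1) = (-2)*(-1)^2 - 1*(-1) - 2 = -3

-3


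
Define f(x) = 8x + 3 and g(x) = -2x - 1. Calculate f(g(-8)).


g(-8) = 15
f(15) = 123

123


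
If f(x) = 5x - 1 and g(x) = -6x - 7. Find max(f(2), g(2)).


f(2) = 9
g(2) = -19
max = 9

9


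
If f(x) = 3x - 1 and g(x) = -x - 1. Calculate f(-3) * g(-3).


f(-3) = -10
g(-3) = 2
Product = -20

-20


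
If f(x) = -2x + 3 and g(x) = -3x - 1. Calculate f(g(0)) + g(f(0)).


f(g(0)) = 5
g(f(0)) = -10
Sum = -5

-5


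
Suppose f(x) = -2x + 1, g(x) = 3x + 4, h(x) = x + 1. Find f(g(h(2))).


h(2) = 3
g(3) = 13
f(13) = -25

-25


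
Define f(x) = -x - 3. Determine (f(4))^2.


f(4) = -7
(-7)^2 = 49

49


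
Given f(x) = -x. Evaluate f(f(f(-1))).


1


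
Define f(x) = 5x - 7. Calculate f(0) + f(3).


f(0) = -7
f(3) = 8
Sum = 1

1


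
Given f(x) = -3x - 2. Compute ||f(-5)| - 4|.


f(-5) = 13
|13| = 13
|13 - 4| = 9

9


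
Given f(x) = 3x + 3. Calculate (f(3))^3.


f(3) = 12
(12)^3 = 1728

1728


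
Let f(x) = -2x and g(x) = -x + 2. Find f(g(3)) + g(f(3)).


f(g(3)) = 2
g(f(3)) = 8
Sum = 10

10


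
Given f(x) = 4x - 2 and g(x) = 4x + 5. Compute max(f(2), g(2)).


f(2) = 6
g(2) = 13
max = 13

13


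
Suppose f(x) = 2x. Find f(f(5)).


f(5) = 10
f(10) = 20

20


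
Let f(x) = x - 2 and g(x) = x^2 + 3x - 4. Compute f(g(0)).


g(0) = -4
f(-4) = -6

-6


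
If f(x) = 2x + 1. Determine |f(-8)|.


f(-8) = -15
|-15| = 15

15


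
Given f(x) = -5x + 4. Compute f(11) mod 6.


f(11) = -51
-51 mod 6 = 3

3


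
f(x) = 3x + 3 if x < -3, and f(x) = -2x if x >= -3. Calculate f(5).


5 satisfies x >= -3
f(5) = -10

-10


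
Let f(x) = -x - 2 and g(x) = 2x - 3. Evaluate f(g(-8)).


g(-8) = -19
f(-19) = 17

17


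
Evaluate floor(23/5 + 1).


23/5 = 4.6
4.6 + 1 = 5.6
floor(5.6) = 5

5


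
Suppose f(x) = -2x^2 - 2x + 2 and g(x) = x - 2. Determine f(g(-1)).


g(-1) = -3
f(-3) = (-2)*(-3)^2 - 2*(-3) + 2 = -10

-10


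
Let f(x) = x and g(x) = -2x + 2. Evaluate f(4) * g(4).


-24


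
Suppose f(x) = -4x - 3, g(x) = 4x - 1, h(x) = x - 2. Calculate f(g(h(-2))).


h(-2) = -4
g(-4) = -17
f(-17) = 65

65


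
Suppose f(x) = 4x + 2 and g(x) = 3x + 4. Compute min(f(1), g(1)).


f(1) = 6
g(1) = 7
min = 6

6


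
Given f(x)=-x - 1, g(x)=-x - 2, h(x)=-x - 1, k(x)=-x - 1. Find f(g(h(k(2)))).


3


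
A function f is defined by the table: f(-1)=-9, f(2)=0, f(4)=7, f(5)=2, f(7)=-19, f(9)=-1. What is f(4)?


7


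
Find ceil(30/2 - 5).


30/2 = 15
15 - 5 = 10
ceil(10) = 10

10


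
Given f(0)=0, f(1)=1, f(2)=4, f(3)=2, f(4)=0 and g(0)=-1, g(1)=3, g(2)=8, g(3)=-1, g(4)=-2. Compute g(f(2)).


f(2) = 4
g(4) = -2

-2


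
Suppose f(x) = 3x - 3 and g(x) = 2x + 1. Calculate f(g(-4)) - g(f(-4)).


5


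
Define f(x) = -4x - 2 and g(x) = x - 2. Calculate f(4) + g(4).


f(4) = -18
g(4) = 2
Sum = -16

-16


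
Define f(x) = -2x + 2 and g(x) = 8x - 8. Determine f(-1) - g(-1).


f(-1) = 4
g(-1) = -16
Difference = 20

20


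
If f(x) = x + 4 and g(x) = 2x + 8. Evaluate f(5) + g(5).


f(5) = 9
g(5) = 18
Sum = 27

27


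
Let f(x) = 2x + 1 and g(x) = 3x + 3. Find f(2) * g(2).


45


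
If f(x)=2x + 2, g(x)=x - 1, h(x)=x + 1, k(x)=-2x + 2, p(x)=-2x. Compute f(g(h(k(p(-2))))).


p(-2) = 4
k(4) = -6
h(-6) = -5
g(-5) = -6
f(-6) = -10

-10


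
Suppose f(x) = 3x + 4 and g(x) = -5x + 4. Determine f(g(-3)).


g(-3) = 19
f(19) = 61

61


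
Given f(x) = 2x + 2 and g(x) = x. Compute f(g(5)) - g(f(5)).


f(g(5)) = 12
g(f(5)) = 12
Difference = 0

0


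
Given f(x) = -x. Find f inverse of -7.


Solve -x = -7
x = (-7) / (-1) = 7

7


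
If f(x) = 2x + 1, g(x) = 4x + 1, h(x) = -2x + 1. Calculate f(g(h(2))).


h(2) = -3
g(-3) = -11
f(-11) = -21

-21


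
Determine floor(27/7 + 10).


27/7 = 3.8571
3.8571 + 10 = 13.8571
floor(13.8571) = 13

13


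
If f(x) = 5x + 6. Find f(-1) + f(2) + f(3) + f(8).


84


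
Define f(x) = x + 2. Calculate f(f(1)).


f(1) = 3
f(3) = 5

5


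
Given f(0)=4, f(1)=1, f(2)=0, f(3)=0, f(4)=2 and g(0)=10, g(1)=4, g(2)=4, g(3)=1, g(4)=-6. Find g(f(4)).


f(4) = 2
g(2) = 4

4


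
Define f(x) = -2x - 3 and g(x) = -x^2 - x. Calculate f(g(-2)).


g(-2) = -2
f(-2) = 1

1


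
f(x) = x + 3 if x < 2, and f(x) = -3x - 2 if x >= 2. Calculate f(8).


8 satisfies x >= 2
f(8) = -26

-26


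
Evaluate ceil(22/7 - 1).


22/7 = 3.1429
3.1429 - 1 = 2.1429
ceil(2.1429) = 3

3


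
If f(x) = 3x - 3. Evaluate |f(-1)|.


f(-1) = -6
|-6| = 6

6


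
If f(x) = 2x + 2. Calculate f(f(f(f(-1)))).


f(-1) = 0
f(0) = 2
f(2) = 6
f(6) = 14

14


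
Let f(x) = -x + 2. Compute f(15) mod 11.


f(15) = -13
-13 mod 11 = 9

9


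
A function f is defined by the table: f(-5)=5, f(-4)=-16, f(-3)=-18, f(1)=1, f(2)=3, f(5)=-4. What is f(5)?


Reading from the table at x = 5

-4


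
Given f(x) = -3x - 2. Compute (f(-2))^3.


f(-2) = 4
(4)^3 = 64

64


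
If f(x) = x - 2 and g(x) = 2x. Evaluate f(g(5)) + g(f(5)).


f(g(5)) = 8
g(f(5)) = 6
Sum = 14

14


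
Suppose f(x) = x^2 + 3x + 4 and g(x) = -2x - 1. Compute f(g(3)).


g(3) = -7
f(-7) = 1*(-7)^2 + 3*(-7) + 4 = 32

32


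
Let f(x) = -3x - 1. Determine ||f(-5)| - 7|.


f(-5) = 14
|14| = 14
|14 - 7| = 7

7


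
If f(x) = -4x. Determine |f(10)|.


f(10) = -40
|-40| = 40

40


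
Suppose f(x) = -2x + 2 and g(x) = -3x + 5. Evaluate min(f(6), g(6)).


f(6) = -10
g(6) = -13
min = -13

-13


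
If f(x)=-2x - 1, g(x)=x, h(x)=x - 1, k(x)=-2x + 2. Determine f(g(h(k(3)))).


9


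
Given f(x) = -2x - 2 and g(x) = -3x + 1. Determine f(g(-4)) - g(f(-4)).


f(g(-4)) = -28
g(f(-4)) = -17
Difference = -11

-11


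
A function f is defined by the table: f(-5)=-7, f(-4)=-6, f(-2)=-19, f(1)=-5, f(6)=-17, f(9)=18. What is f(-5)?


Reading from the table at x = -5

-7


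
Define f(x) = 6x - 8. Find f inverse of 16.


4


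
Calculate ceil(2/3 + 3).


2/3 = 0.6667
0.6667 + 3 = 3.6667
ceil(3.6667) = 4

4


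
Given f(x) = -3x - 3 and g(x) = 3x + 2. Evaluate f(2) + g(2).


-1


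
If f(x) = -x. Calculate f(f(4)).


f(4) = -4
f(-4) = 4

4


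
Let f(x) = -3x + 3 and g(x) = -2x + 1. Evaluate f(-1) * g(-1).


f(-1) = 6
g(-1) = 3
Product = 18

18


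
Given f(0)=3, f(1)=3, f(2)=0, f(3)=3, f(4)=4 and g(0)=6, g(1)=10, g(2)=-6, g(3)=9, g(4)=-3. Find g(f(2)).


6


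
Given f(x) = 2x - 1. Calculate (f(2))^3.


f(2) = 3
(3)^3 = 27

27


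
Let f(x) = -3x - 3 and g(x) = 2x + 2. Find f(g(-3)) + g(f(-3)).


f(g(-3)) = 9
g(f(-3)) = 14
Sum = 23

23


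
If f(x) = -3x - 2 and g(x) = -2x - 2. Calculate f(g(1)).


g(1) = -4
f(-4) = 10

10


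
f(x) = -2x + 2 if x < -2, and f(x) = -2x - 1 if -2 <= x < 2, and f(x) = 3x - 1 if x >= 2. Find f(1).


1 satisfies -2 <= x < 2
f(1) = -3

-3


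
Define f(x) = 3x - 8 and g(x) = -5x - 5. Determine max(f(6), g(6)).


10


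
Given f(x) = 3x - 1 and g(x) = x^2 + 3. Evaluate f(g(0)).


g(0) = 3
f(3) = 8

8


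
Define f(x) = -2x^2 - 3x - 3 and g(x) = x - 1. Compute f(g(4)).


-30


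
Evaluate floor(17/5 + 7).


10


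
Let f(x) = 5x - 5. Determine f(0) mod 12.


7


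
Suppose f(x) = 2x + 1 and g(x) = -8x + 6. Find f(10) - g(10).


95


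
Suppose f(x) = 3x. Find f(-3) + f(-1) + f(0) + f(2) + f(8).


f(-3) = -9
f(-1) = -3
f(0) = 0
f(2) = 6
f(8) = 24
Sum = 18

18


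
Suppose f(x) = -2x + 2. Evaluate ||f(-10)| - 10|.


f(-10) = 22
|22| = 22
|22 - 10| = 12

12


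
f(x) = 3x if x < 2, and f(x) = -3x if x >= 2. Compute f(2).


2 satisfies x >= 2
f(2) = -6

-6


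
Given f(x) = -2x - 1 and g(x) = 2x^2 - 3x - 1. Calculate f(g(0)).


1


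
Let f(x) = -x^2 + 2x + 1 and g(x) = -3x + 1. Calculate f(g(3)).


-79


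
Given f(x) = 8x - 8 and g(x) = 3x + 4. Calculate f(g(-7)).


g(-7) = -17
f(-17) = -144

-144


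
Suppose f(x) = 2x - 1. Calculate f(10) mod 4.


f(10) = 19
19 mod 4 = 3

3


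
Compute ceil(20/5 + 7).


20/5 = 4
4 + 7 = 11
ceil(11) = 11

11


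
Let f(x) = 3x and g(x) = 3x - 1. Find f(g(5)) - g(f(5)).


-2


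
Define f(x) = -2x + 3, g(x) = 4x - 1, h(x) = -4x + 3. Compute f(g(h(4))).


h(4) = -13
g(-13) = -53
f(-53) = 109

109


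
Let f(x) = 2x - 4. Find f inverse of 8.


Solve 2x - 4 = 8
x = (8 + 4) / 2 = 6

6


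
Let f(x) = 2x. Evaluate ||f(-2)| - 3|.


1


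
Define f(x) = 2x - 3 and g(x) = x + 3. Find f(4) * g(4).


f(4) = 5
g(4) = 7
Product = 35

35


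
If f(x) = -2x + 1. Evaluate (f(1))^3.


f(1) = -1
(-1)^3 = -1

-1


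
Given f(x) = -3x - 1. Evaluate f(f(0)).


f(0) = -1
f(-1) = 2

2


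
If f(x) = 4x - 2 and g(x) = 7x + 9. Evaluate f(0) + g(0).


f(0) = -2
g(0) = 9
Sum = 7

7


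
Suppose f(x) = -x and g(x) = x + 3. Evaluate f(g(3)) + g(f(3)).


f(g(3)) = -6
g(f(3)) = 0
Sum = -6

-6


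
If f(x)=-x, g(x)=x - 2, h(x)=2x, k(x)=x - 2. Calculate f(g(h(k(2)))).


k(2) = 0
h(0) = 0
g(0) = -2
f(-2) = 2

2


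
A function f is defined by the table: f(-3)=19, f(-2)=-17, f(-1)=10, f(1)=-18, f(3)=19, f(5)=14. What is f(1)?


Reading from the table at x = 1

-18


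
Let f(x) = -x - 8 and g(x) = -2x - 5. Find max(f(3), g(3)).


f(3) = -11
g(3) = -11
max = -11

-11


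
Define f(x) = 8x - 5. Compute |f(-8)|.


f(-8) = -69
|-69| = 69

69


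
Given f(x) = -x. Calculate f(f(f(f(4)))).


f(4) = -4
f(-4) = 4
f(4) = -4
f(-4) = 4

4


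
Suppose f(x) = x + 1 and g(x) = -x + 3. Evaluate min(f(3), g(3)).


f(3) = 4
g(3) = 0
min = 0

0


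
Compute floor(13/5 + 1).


13/5 = 2.6
2.6 + 1 = 3.6
floor(3.6) = 3

3


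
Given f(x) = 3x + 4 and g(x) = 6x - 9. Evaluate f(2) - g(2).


7


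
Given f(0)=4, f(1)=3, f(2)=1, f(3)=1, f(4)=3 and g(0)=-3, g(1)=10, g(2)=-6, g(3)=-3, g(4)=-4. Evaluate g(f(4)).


-3


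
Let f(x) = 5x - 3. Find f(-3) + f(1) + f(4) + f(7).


f(-3) = -18
f(1) = 2
f(4) = 17
f(7) = 32
Sum = 33

33


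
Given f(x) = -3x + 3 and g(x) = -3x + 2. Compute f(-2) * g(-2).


f(-2) = 9
g(-2) = 8
Product = 72

72


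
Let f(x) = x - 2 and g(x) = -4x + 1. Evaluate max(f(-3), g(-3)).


f(-3) = -5
g(-3) = 13
max = 13

13


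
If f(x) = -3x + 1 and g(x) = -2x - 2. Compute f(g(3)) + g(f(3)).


f(g(3)) = 25
g(f(3)) = 14
Sum = 39

39


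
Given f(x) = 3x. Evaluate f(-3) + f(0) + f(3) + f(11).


f(-3) = -9
f(0) = 0
f(3) = 9
f(11) = 33
Sum = 33

33


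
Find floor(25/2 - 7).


25/2 = 12.5
12.5 - 7 = 5.5
floor(5.5) = 5

5


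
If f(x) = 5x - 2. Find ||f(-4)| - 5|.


f(-4) = -22
|-22| = 22
|22 - 5| = 17

17


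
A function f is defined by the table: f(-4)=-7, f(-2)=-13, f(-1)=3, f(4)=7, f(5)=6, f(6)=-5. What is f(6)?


Reading from the table at x = 6

-5


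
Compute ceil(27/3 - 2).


27/3 = 9
9 - 2 = 7
ceil(7) = 7

7


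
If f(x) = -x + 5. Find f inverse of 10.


Solve -x + 5 = 10
x = (10 - 5) / (-1) = -5

-5


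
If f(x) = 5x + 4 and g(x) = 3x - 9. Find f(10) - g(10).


f(10) = 54
g(10) = 21
Difference = 33

33


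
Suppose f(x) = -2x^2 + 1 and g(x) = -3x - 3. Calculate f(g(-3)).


-71


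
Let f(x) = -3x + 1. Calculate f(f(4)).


f(4) = -11
f(-11) = 34

34


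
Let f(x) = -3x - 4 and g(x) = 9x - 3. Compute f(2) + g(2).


f(2) = -10
g(2) = 15
Sum = 5

5


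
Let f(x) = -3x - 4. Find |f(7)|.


f(7) = -25
|-25| = 25

25


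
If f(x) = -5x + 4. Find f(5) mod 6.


f(5) = -21
-21 mod 6 = 3

3


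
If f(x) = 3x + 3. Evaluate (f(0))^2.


9


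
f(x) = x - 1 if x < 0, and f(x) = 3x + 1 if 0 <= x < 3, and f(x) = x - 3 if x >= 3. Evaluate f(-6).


-6 satisfies x < 0
f(-6) = -7

-7


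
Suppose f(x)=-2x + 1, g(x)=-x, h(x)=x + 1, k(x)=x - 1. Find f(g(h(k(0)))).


k(0) = -1
h(-1) = 0
g(0) = 0
f(0) = 1

1


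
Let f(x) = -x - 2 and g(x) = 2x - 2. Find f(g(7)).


-14


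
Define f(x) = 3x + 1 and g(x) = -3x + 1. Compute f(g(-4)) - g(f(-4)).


6


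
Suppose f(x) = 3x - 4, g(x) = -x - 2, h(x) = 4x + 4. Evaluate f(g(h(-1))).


h(-1) = 0
g(0) = -2
f(-2) = -10

-10


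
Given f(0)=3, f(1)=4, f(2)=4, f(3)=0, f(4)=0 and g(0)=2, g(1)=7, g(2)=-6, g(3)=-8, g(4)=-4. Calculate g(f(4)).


f(4) = 0
g(0) = 2

2


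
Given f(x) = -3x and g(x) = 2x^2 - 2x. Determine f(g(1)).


0


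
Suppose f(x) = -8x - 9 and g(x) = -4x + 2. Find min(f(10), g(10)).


-89


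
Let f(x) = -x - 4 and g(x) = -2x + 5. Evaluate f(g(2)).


g(2) = 1
f(1) = -5

-5


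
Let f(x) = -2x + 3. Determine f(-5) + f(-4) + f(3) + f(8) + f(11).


-11


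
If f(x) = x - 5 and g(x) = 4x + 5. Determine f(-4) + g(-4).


f(-4) = -9
g(-4) = -11
Sum = -20

-20


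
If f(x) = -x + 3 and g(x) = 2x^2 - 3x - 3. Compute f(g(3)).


-3


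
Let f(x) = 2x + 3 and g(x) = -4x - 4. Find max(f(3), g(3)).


f(3) = 9
g(3) = -16
max = 9

9


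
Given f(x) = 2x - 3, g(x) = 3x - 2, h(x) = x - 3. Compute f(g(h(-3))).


-43


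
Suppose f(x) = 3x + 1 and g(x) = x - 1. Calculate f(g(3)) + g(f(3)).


f(g(3)) = 7
g(f(3)) = 9
Sum = 16

16


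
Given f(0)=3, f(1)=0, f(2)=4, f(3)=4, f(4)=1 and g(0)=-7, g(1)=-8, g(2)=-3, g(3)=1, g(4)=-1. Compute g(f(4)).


f(4) = 1
g(1) = -8

-8


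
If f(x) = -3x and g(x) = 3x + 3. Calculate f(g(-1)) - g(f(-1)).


f(g(-1)) = 0
g(f(-1)) = 12
Difference = -12

-12


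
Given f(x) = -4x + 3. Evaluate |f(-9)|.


f(-9) = 39
|39| = 39

39


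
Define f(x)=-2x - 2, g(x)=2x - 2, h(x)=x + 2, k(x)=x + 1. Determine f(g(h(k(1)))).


k(1) = 2
h(2) = 4
g(4) = 6
f(6) = -14

-14


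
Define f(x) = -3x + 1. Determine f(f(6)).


52


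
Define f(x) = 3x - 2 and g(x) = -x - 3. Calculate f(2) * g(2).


f(2) = 4
g(2) = -5
Product = -20

-20


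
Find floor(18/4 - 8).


-4


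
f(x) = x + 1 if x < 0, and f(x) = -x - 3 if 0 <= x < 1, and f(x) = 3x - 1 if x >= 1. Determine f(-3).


-3 satisfies x < 0
f(-3) = -2

-2


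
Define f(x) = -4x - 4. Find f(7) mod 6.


f(7) = -32
-32 mod 6 = 4

4


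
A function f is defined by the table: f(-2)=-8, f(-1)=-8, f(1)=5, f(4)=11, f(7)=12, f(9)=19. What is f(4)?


Reading from the table at x = 4

11


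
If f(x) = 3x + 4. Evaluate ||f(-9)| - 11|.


f(-9) = -23
|-23| = 23
|23 - 11| = 12

12


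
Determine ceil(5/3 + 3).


5/3 = 1.6667
1.6667 + 3 = 4.6667
ceil(4.6667) = 5

5


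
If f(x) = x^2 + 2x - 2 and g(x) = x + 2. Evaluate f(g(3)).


33


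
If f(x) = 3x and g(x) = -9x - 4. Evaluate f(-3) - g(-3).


f(-3) = -9
g(-3) = 23
Difference = -32

-32


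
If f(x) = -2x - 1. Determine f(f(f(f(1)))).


f(1) = -3
f(-3) = 5
f(5) = -11
f(-11) = 21

21


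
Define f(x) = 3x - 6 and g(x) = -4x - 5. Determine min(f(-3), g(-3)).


-15


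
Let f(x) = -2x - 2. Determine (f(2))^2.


f(2) = -6
(-6)^2 = 36

36


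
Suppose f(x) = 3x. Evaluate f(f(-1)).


-9


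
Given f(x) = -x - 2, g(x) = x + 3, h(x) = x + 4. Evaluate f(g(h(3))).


h(3) = 7
g(7) = 10
f(10) = -12

-12


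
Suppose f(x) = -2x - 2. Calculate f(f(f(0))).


f(0) = -2
f(-2) = 2
f(2) = -6

-6


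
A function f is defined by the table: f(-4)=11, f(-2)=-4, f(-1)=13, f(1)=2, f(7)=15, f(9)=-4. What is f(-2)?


Reading from the table at x = -2

-4


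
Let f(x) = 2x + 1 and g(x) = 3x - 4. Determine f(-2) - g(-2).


f(-2) = -3
g(-2) = -10
Difference = 7

7


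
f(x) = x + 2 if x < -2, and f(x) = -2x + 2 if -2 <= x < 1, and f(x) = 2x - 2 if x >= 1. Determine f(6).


6 satisfies x >= 1
f(6) = 10

10


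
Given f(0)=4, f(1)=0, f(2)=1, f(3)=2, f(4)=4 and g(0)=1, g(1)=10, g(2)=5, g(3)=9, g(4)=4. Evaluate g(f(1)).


f(1) = 0
g(0) = 1

1


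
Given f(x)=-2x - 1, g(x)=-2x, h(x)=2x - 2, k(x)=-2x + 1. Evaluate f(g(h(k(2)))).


k(2) = -3
h(-3) = -8
g(-8) = 16
f(16) = -33

-33


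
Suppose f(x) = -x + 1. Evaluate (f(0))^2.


f(0) = 1
(1)^2 = 1

1


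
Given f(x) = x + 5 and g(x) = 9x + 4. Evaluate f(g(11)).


g(11) = 103
f(103) = 108

108


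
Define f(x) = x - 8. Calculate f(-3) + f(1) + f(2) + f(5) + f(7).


-28


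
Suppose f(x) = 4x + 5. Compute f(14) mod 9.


f(14) = 61
61 mod 9 = 7

7


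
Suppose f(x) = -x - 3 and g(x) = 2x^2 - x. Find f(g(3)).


g(3) = 15
f(15) = -18

-18


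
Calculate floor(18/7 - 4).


18/7 = 2.5714
2.5714 - 4 = -1.4286
floor(-1.4286) = -2

-2


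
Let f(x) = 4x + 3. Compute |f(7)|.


31


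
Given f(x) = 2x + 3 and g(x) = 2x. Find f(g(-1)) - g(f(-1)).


f(g(-1)) = -1
g(f(-1)) = 2
Difference = -3

-3
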